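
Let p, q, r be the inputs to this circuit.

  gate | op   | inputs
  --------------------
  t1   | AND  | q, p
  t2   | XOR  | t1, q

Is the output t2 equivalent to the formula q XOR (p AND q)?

Yes

t1 = q AND p
t2 = t1 XOR q = (q AND p) XOR q
At p=0, q=0, r=0: circuit gives 0, formula gives 0.
At p=0, q=1, r=0: circuit gives 1, formula gives 1.
Agrees on all 8 inputs.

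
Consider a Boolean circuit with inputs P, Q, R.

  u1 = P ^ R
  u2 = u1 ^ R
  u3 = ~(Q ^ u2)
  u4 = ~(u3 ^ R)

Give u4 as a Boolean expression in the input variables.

u1 = P ^ R
u2 = u1 ^ R = (P ^ R) ^ R
u3 = ~(Q ^ u2) = ~(Q ^ ((P ^ R) ^ R))
u4 = ~(u3 ^ R) = ~((~(Q ^ ((P ^ R) ^ R))) ^ R)

~((~(Q ^ ((P ^ R) ^ R))) ^ R)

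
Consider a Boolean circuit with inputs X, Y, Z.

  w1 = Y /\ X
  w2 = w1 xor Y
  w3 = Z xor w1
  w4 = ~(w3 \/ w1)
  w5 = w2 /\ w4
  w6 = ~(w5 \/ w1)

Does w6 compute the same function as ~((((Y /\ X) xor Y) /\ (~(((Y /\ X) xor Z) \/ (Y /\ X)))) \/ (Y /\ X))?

w1 = Y /\ X
w2 = w1 xor Y = (Y /\ X) xor Y
w3 = Z xor w1 = Z xor (Y /\ X)
w4 = ~(w3 \/ w1) = ~((Z xor (Y /\ X)) \/ (Y /\ X))
w5 = w2 /\ w4 = ((Y /\ X) xor Y) /\ (~((Z xor (Y /\ X)) \/ (Y /\ X)))
w6 = ~(w5 \/ w1) = ~((((Y /\ X) xor Y) /\ (~((Z xor (Y /\ X)) \/ (Y /\ X)))) \/ (Y /\ X))
At X=0, Y=1, Z=0: circuit gives 0, formula gives 0.
At X=0, Y=0, Z=0: circuit gives 1, formula gives 1.
Agrees on all 8 inputs.

Yes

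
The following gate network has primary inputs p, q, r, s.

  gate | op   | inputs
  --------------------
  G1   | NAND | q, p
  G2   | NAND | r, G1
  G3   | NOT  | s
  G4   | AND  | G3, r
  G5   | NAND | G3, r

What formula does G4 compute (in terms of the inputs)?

NOT s AND r

G3 = NOT s
G4 = G3 AND r = NOT s AND r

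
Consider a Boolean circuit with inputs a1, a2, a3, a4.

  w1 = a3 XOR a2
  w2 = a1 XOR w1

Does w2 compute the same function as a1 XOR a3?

w1 = a3 XOR a2
w2 = a1 XOR w1 = a1 XOR (a3 XOR a2)
At a1=0, a2=1, a3=0, a4=0: circuit gives 1, formula gives 0.

No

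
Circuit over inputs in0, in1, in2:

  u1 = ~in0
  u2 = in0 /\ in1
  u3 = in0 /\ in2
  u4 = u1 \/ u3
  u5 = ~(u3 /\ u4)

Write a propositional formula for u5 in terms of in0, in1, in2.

~((in0 /\ in2) /\ (~in0 \/ (in0 /\ in2)))

u1 = ~in0
u3 = in0 /\ in2
u4 = u1 \/ u3 = ~in0 \/ (in0 /\ in2)
u5 = ~(u3 /\ u4) = ~((in0 /\ in2) /\ (~in0 \/ (in0 /\ in2)))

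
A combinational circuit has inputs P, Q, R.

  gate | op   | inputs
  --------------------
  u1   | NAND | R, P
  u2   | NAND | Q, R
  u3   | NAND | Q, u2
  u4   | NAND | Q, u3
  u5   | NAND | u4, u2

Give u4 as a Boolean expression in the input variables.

Q NAND (Q NAND (Q NAND R))

u2 = Q NAND R
u3 = Q NAND u2 = Q NAND (Q NAND R)
u4 = Q NAND u3 = Q NAND (Q NAND (Q NAND R))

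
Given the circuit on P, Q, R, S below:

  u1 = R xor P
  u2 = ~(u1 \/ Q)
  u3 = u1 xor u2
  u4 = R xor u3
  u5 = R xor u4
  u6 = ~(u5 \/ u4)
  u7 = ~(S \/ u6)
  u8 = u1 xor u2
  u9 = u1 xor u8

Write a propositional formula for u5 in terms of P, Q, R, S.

R xor (R xor ((R xor P) xor (~((R xor P) \/ Q))))

u1 = R xor P
u2 = ~(u1 \/ Q) = ~((R xor P) \/ Q)
u3 = u1 xor u2 = (R xor P) xor (~((R xor P) \/ Q))
u4 = R xor u3 = R xor ((R xor P) xor (~((R xor P) \/ Q)))
u5 = R xor u4 = R xor (R xor ((R xor P) xor (~((R xor P) \/ Q))))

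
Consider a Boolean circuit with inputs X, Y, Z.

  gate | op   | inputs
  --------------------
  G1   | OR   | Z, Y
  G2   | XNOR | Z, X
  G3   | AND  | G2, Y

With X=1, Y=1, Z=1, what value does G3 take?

G2 = 1 XNOR 1 = 1
G3 = 1 AND 1 = 1

1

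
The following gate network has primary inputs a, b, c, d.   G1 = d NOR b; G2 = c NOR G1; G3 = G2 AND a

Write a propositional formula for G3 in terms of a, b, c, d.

G1 = d NOR b
G2 = c NOR G1 = c NOR (d NOR b)
G3 = G2 AND a = (c NOR (d NOR b)) AND a

(c NOR (d NOR b)) AND a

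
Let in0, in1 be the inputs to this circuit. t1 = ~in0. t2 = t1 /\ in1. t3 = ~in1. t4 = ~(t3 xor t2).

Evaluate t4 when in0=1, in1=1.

1

t1 = ~1 = 0
t2 = 0 /\ 1 = 0
t3 = ~1 = 0
t4 = ~(0 xor 0) = 1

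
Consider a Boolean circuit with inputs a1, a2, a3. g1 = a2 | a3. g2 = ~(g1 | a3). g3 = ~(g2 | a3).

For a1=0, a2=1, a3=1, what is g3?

g1 = 1 | 1 = 1
g2 = ~(1 | 1) = 0
g3 = ~(0 | 1) = 0

0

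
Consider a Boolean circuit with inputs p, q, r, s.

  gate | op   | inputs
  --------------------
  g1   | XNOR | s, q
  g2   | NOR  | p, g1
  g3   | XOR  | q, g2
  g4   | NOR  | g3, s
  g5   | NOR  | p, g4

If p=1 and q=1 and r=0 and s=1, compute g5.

0

g1 = 1 XNOR 1 = 1
g2 = 1 NOR 1 = 0
g3 = 1 XOR 0 = 1
g4 = 1 NOR 1 = 0
g5 = 1 NOR 0 = 0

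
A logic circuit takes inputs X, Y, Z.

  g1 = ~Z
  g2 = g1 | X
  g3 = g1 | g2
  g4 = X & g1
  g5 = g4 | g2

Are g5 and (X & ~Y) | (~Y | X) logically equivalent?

No

g1 = ~Z
g2 = g1 | X = ~Z | X
g4 = X & g1 = X & ~Z
g5 = g4 | g2 = (X & ~Z) | (~Z | X)
At X=0, Y=0, Z=1: circuit gives 0, formula gives 1.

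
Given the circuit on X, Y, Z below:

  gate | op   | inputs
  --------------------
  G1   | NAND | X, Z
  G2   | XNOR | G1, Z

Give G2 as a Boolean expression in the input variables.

(X NAND Z) XNOR Z

G1 = X NAND Z
G2 = G1 XNOR Z = (X NAND Z) XNOR Z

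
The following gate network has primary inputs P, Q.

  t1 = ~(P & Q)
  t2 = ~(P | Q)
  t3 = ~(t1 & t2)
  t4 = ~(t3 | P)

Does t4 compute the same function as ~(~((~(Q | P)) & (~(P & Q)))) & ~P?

t1 = ~(P & Q)
t2 = ~(P | Q)
t3 = ~(t1 & t2) = ~((~(P & Q)) & (~(P | Q)))
t4 = ~(t3 | P) = ~((~((~(P & Q)) & (~(P | Q)))) | P)
At P=0, Q=1: circuit gives 0, formula gives 0.
At P=0, Q=0: circuit gives 1, formula gives 1.
Agrees on all 4 inputs.

Yes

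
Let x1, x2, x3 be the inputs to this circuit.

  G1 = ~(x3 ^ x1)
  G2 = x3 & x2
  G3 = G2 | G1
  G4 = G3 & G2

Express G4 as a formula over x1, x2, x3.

((x3 & x2) | (~(x3 ^ x1))) & (x3 & x2)

G1 = ~(x3 ^ x1)
G2 = x3 & x2
G3 = G2 | G1 = (x3 & x2) | (~(x3 ^ x1))
G4 = G3 & G2 = ((x3 & x2) | (~(x3 ^ x1))) & (x3 & x2)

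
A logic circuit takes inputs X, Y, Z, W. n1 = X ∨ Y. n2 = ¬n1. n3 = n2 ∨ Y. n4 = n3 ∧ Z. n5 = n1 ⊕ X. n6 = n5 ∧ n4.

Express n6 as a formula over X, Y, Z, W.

n1 = X ∨ Y
n2 = ¬n1 = ¬(X ∨ Y)
n3 = n2 ∨ Y = ¬(X ∨ Y) ∨ Y
n4 = n3 ∧ Z = (¬(X ∨ Y) ∨ Y) ∧ Z
n5 = n1 ⊕ X = (X ∨ Y) ⊕ X
n6 = n5 ∧ n4 = ((X ∨ Y) ⊕ X) ∧ ((¬(X ∨ Y) ∨ Y) ∧ Z)

((X ∨ Y) ⊕ X) ∧ ((¬(X ∨ Y) ∨ Y) ∧ Z)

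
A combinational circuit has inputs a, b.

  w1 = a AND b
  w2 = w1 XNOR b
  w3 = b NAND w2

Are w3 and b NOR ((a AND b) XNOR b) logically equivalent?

w1 = a AND b
w2 = w1 XNOR b = (a AND b) XNOR b
w3 = b NAND w2 = b NAND ((a AND b) XNOR b)
At a=0, b=0: circuit gives 1, formula gives 0.

No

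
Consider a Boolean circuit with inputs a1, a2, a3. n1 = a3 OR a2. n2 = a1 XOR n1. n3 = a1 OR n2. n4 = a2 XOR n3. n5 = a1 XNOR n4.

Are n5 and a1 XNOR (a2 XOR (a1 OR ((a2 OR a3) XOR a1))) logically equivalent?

n1 = a3 OR a2
n2 = a1 XOR n1 = a1 XOR (a3 OR a2)
n3 = a1 OR n2 = a1 OR (a1 XOR (a3 OR a2))
n4 = a2 XOR n3 = a2 XOR (a1 OR (a1 XOR (a3 OR a2)))
n5 = a1 XNOR n4 = a1 XNOR (a2 XOR (a1 OR (a1 XOR (a3 OR a2))))
At a1=0, a2=0, a3=1: circuit gives 0, formula gives 0.
At a1=0, a2=0, a3=0: circuit gives 1, formula gives 1.
Agrees on all 8 inputs.

Yes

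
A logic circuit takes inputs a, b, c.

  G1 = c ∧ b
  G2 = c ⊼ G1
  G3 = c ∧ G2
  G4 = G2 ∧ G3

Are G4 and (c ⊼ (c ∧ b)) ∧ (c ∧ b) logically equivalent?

G1 = c ∧ b
G2 = c ⊼ G1 = c ⊼ (c ∧ b)
G3 = c ∧ G2 = c ∧ (c ⊼ (c ∧ b))
G4 = G2 ∧ G3 = (c ⊼ (c ∧ b)) ∧ (c ∧ (c ⊼ (c ∧ b)))
At a=0, b=0, c=1: circuit gives 1, formula gives 0.

No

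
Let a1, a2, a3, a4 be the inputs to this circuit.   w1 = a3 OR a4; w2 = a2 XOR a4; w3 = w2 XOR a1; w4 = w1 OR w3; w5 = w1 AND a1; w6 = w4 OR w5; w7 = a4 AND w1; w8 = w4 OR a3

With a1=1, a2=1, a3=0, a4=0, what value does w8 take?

w1 = 0 OR 0 = 0
w2 = 1 XOR 0 = 1
w3 = 1 XOR 1 = 0
w4 = 0 OR 0 = 0
w8 = 0 OR 0 = 0

0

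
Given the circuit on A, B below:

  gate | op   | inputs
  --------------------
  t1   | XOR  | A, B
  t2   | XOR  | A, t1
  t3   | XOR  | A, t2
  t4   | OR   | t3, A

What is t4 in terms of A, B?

t1 = A XOR B
t2 = A XOR t1 = A XOR (A XOR B)
t3 = A XOR t2 = A XOR (A XOR (A XOR B))
t4 = t3 OR A = (A XOR (A XOR (A XOR B))) OR A

(A XOR (A XOR (A XOR B))) OR A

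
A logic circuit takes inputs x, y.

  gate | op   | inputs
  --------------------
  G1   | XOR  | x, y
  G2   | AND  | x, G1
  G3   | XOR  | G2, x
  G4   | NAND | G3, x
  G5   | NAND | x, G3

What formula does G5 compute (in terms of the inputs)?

x NAND ((x AND (x XOR y)) XOR x)

G1 = x XOR y
G2 = x AND G1 = x AND (x XOR y)
G3 = G2 XOR x = (x AND (x XOR y)) XOR x
G5 = x NAND G3 = x NAND ((x AND (x XOR y)) XOR x)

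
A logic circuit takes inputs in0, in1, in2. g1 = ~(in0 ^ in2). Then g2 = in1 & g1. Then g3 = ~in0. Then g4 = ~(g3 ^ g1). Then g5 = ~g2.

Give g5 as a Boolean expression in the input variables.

g1 = ~(in0 ^ in2)
g2 = in1 & g1 = in1 & (~(in0 ^ in2))
g5 = ~g2 = ~(in1 & (~(in0 ^ in2)))

~(in1 & (~(in0 ^ in2)))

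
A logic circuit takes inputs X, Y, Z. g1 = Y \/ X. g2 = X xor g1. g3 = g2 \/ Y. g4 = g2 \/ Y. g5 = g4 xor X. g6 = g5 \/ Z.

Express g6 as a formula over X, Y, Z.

g1 = Y \/ X
g2 = X xor g1 = X xor (Y \/ X)
g4 = g2 \/ Y = (X xor (Y \/ X)) \/ Y
g5 = g4 xor X = ((X xor (Y \/ X)) \/ Y) xor X
g6 = g5 \/ Z = (((X xor (Y \/ X)) \/ Y) xor X) \/ Z

(((X xor (Y \/ X)) \/ Y) xor X) \/ Z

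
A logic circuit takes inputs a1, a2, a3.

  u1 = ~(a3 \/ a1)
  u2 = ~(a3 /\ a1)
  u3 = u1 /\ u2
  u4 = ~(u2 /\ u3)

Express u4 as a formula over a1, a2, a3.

~((~(a3 /\ a1)) /\ ((~(a3 \/ a1)) /\ (~(a3 /\ a1))))

u1 = ~(a3 \/ a1)
u2 = ~(a3 /\ a1)
u3 = u1 /\ u2 = (~(a3 \/ a1)) /\ (~(a3 /\ a1))
u4 = ~(u2 /\ u3) = ~((~(a3 /\ a1)) /\ ((~(a3 \/ a1)) /\ (~(a3 /\ a1))))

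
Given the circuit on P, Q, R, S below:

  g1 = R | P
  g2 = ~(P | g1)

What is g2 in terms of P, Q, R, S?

~(P | (R | P))

g1 = R | P
g2 = ~(P | g1) = ~(P | (R | P))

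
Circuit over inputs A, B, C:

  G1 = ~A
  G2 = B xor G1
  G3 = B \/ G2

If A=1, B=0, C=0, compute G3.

0

G1 = ~1 = 0
G2 = 0 xor 0 = 0
G3 = 0 \/ 0 = 0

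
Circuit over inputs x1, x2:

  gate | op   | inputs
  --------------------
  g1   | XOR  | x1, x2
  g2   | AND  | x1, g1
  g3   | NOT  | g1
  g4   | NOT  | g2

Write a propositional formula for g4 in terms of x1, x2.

NOT (x1 AND (x1 XOR x2))

g1 = x1 XOR x2
g2 = x1 AND g1 = x1 AND (x1 XOR x2)
g4 = NOT g2 = NOT (x1 AND (x1 XOR x2))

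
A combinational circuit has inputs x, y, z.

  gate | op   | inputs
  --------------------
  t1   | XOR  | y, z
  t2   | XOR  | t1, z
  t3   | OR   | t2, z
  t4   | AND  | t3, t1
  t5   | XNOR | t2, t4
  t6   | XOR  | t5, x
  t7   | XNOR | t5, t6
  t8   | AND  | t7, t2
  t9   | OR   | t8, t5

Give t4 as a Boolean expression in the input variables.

(((y XOR z) XOR z) OR z) AND (y XOR z)

t1 = y XOR z
t2 = t1 XOR z = (y XOR z) XOR z
t3 = t2 OR z = ((y XOR z) XOR z) OR z
t4 = t3 AND t1 = (((y XOR z) XOR z) OR z) AND (y XOR z)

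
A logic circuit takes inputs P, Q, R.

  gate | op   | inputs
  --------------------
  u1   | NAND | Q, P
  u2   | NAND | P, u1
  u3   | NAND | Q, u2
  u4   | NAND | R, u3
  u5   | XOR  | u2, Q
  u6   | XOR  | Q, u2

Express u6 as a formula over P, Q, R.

u1 = Q NAND P
u2 = P NAND u1 = P NAND (Q NAND P)
u6 = Q XOR u2 = Q XOR (P NAND (Q NAND P))

Q XOR (P NAND (Q NAND P))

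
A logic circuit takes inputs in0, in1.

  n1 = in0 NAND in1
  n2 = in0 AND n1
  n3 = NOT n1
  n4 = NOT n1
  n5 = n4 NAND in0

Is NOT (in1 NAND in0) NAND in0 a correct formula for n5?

n1 = in0 NAND in1
n4 = NOT n1 = NOT (in0 NAND in1)
n5 = n4 NAND in0 = NOT (in0 NAND in1) NAND in0
At in0=1, in1=1: circuit gives 0, formula gives 0.
At in0=0, in1=0: circuit gives 1, formula gives 1.
Agrees on all 4 inputs.

Yes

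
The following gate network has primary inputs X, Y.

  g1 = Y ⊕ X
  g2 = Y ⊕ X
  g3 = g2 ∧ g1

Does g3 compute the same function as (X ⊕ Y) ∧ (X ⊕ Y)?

Yes

g1 = Y ⊕ X
g2 = Y ⊕ X
g3 = g2 ∧ g1 = (Y ⊕ X) ∧ (Y ⊕ X)
At X=0, Y=0: circuit gives 0, formula gives 0.
At X=0, Y=1: circuit gives 1, formula gives 1.
Agrees on all 4 inputs.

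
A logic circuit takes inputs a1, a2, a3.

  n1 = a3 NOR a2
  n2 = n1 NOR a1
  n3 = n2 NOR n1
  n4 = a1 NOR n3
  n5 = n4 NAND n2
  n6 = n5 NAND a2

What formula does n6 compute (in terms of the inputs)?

n1 = a3 NOR a2
n2 = n1 NOR a1 = (a3 NOR a2) NOR a1
n3 = n2 NOR n1 = ((a3 NOR a2) NOR a1) NOR (a3 NOR a2)
n4 = a1 NOR n3 = a1 NOR (((a3 NOR a2) NOR a1) NOR (a3 NOR a2))
n5 = n4 NAND n2 = (a1 NOR (((a3 NOR a2) NOR a1) NOR (a3 NOR a2))) NAND ((a3 NOR a2) NOR a1)
n6 = n5 NAND a2 = ((a1 NOR (((a3 NOR a2) NOR a1) NOR (a3 NOR a2))) NAND ((a3 NOR a2) NOR a1)) NAND a2

((a1 NOR (((a3 NOR a2) NOR a1) NOR (a3 NOR a2))) NAND ((a3 NOR a2) NOR a1)) NAND a2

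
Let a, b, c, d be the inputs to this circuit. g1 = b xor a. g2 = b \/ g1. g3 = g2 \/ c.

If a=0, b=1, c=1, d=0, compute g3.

g1 = 1 xor 0 = 1
g2 = 1 \/ 1 = 1
g3 = 1 \/ 1 = 1

1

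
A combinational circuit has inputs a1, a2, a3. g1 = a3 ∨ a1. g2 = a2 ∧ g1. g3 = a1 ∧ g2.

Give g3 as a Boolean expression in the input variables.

g1 = a3 ∨ a1
g2 = a2 ∧ g1 = a2 ∧ (a3 ∨ a1)
g3 = a1 ∧ g2 = a1 ∧ (a2 ∧ (a3 ∨ a1))

a1 ∧ (a2 ∧ (a3 ∨ a1))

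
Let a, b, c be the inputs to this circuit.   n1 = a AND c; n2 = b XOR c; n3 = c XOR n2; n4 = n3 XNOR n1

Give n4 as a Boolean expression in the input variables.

(c XOR (b XOR c)) XNOR (a AND c)

n1 = a AND c
n2 = b XOR c
n3 = c XOR n2 = c XOR (b XOR c)
n4 = n3 XNOR n1 = (c XOR (b XOR c)) XNOR (a AND c)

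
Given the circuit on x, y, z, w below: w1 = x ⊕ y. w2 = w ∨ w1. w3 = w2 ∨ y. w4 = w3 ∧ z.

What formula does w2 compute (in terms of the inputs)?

w ∨ (x ⊕ y)

w1 = x ⊕ y
w2 = w ∨ w1 = w ∨ (x ⊕ y)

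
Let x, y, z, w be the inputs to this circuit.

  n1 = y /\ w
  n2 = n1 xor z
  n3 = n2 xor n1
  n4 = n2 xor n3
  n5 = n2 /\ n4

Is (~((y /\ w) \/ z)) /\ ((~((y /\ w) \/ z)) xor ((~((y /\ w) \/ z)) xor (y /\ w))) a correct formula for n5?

No

n1 = y /\ w
n2 = n1 xor z = (y /\ w) xor z
n3 = n2 xor n1 = ((y /\ w) xor z) xor (y /\ w)
n4 = n2 xor n3 = ((y /\ w) xor z) xor (((y /\ w) xor z) xor (y /\ w))
n5 = n2 /\ n4 = ((y /\ w) xor z) /\ (((y /\ w) xor z) xor (((y /\ w) xor z) xor (y /\ w)))
At x=0, y=1, z=0, w=1: circuit gives 1, formula gives 0.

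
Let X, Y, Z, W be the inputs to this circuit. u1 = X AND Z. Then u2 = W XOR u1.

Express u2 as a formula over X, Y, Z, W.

W XOR (X AND Z)

u1 = X AND Z
u2 = W XOR u1 = W XOR (X AND Z)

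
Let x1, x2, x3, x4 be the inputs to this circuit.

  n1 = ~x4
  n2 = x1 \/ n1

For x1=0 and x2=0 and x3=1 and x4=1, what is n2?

n1 = ~1 = 0
n2 = 0 \/ 0 = 0

0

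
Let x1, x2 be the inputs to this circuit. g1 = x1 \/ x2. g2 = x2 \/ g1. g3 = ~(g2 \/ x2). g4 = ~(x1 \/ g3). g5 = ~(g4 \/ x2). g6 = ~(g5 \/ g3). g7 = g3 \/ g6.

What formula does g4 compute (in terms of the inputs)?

~(x1 \/ (~((x2 \/ (x1 \/ x2)) \/ x2)))

g1 = x1 \/ x2
g2 = x2 \/ g1 = x2 \/ (x1 \/ x2)
g3 = ~(g2 \/ x2) = ~((x2 \/ (x1 \/ x2)) \/ x2)
g4 = ~(x1 \/ g3) = ~(x1 \/ (~((x2 \/ (x1 \/ x2)) \/ x2)))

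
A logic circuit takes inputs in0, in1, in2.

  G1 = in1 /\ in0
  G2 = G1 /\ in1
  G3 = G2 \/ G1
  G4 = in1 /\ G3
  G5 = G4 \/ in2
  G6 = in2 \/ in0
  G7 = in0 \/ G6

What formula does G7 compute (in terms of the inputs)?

G6 = in2 \/ in0
G7 = in0 \/ G6 = in0 \/ (in2 \/ in0)

in0 \/ (in2 \/ in0)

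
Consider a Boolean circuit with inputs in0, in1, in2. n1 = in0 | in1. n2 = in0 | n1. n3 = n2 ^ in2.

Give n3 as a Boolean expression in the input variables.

(in0 | (in0 | in1)) ^ in2

n1 = in0 | in1
n2 = in0 | n1 = in0 | (in0 | in1)
n3 = n2 ^ in2 = (in0 | (in0 | in1)) ^ in2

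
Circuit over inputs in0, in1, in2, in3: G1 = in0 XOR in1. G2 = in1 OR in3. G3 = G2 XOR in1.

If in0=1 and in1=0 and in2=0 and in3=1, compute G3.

G2 = 0 OR 1 = 1
G3 = 1 XOR 0 = 1

1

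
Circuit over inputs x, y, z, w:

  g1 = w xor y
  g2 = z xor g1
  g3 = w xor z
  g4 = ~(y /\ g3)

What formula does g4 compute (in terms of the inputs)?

g3 = w xor z
g4 = ~(y /\ g3) = ~(y /\ (w xor z))

~(y /\ (w xor z))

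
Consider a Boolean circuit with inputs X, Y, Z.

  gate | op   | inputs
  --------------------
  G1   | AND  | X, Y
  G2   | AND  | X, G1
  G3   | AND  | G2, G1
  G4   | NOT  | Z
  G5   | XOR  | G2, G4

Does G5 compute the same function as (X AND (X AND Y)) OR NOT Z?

No

G1 = X AND Y
G2 = X AND G1 = X AND (X AND Y)
G4 = NOT Z
G5 = G2 XOR G4 = (X AND (X AND Y)) XOR NOT Z
At X=1, Y=1, Z=0: circuit gives 0, formula gives 1.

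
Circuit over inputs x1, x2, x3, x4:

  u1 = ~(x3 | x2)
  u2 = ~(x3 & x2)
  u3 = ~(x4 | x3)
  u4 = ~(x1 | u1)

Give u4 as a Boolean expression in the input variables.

~(x1 | (~(x3 | x2)))

u1 = ~(x3 | x2)
u4 = ~(x1 | u1) = ~(x1 | (~(x3 | x2)))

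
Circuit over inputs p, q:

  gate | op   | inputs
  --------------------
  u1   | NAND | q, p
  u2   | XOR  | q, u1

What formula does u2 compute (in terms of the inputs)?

u1 = q NAND p
u2 = q XOR u1 = q XOR (q NAND p)

q XOR (q NAND p)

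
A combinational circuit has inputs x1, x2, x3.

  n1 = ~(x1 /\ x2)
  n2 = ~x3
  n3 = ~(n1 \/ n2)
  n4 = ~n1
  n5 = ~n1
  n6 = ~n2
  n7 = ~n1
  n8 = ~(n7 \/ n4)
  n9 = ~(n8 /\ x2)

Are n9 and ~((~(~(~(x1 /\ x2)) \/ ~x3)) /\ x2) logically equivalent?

No

n1 = ~(x1 /\ x2)
n4 = ~n1 = ~(~(x1 /\ x2))
n7 = ~n1 = ~(~(x1 /\ x2))
n8 = ~(n7 \/ n4) = ~(~(~(x1 /\ x2)) \/ ~(~(x1 /\ x2)))
n9 = ~(n8 /\ x2) = ~((~(~(~(x1 /\ x2)) \/ ~(~(x1 /\ x2)))) /\ x2)
At x1=0, x2=1, x3=0: circuit gives 0, formula gives 1.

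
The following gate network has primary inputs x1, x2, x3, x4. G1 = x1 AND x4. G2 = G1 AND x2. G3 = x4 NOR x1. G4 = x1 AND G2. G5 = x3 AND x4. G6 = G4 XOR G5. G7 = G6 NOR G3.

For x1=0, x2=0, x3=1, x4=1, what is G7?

0

G1 = 0 AND 1 = 0
G2 = 0 AND 0 = 0
G3 = 1 NOR 0 = 0
G4 = 0 AND 0 = 0
G5 = 1 AND 1 = 1
G6 = 0 XOR 1 = 1
G7 = 1 NOR 0 = 0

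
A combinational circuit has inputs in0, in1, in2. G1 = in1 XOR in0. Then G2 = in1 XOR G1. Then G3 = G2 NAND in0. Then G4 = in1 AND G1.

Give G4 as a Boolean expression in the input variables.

G1 = in1 XOR in0
G4 = in1 AND G1 = in1 AND (in1 XOR in0)

in1 AND (in1 XOR in0)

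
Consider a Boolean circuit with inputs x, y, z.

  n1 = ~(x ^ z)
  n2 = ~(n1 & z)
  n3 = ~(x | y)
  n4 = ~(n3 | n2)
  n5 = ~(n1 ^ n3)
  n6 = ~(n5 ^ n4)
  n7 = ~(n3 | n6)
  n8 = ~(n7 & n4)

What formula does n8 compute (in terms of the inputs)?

~((~((~(x | y)) | (~((~((~(x ^ z)) ^ (~(x | y)))) ^ (~((~(x | y)) | (~((~(x ^ z)) & z)))))))) & (~((~(x | y)) | (~((~(x ^ z)) & z)))))

n1 = ~(x ^ z)
n2 = ~(n1 & z) = ~((~(x ^ z)) & z)
n3 = ~(x | y)
n4 = ~(n3 | n2) = ~((~(x | y)) | (~((~(x ^ z)) & z)))
n5 = ~(n1 ^ n3) = ~((~(x ^ z)) ^ (~(x | y)))
n6 = ~(n5 ^ n4) = ~((~((~(x ^ z)) ^ (~(x | y)))) ^ (~((~(x | y)) | (~((~(x ^ z)) & z)))))
n7 = ~(n3 | n6) = ~((~(x | y)) | (~((~((~(x ^ z)) ^ (~(x | y)))) ^ (~((~(x | y)) | (~((~(x ^ z)) & z)))))))
n8 = ~(n7 & n4) = ~((~((~(x | y)) | (~((~((~(x ^ z)) ^ (~(x | y)))) ^ (~((~(x | y)) | (~((~(x ^ z)) & z)))))))) & (~((~(x | y)) | (~((~(x ^ z)) & z)))))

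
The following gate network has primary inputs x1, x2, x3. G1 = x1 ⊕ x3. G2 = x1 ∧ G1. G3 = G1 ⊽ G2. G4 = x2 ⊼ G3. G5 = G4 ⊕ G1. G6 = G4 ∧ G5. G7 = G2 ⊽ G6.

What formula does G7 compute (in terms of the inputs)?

(x1 ∧ (x1 ⊕ x3)) ⊽ ((x2 ⊼ ((x1 ⊕ x3) ⊽ (x1 ∧ (x1 ⊕ x3)))) ∧ ((x2 ⊼ ((x1 ⊕ x3) ⊽ (x1 ∧ (x1 ⊕ x3)))) ⊕ (x1 ⊕ x3)))

G1 = x1 ⊕ x3
G2 = x1 ∧ G1 = x1 ∧ (x1 ⊕ x3)
G3 = G1 ⊽ G2 = (x1 ⊕ x3) ⊽ (x1 ∧ (x1 ⊕ x3))
G4 = x2 ⊼ G3 = x2 ⊼ ((x1 ⊕ x3) ⊽ (x1 ∧ (x1 ⊕ x3)))
G5 = G4 ⊕ G1 = (x2 ⊼ ((x1 ⊕ x3) ⊽ (x1 ∧ (x1 ⊕ x3)))) ⊕ (x1 ⊕ x3)
G6 = G4 ∧ G5 = (x2 ⊼ ((x1 ⊕ x3) ⊽ (x1 ∧ (x1 ⊕ x3)))) ∧ ((x2 ⊼ ((x1 ⊕ x3) ⊽ (x1 ∧ (x1 ⊕ x3)))) ⊕ (x1 ⊕ x3))
G7 = G2 ⊽ G6 = (x1 ∧ (x1 ⊕ x3)) ⊽ ((x2 ⊼ ((x1 ⊕ x3) ⊽ (x1 ∧ (x1 ⊕ x3)))) ∧ ((x2 ⊼ ((x1 ⊕ x3) ⊽ (x1 ∧ (x1 ⊕ x3)))) ⊕ (x1 ⊕ x3)))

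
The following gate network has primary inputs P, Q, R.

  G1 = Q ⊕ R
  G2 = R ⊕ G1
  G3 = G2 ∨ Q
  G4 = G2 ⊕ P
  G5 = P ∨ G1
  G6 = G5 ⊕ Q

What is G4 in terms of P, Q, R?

G1 = Q ⊕ R
G2 = R ⊕ G1 = R ⊕ (Q ⊕ R)
G4 = G2 ⊕ P = (R ⊕ (Q ⊕ R)) ⊕ P

(R ⊕ (Q ⊕ R)) ⊕ P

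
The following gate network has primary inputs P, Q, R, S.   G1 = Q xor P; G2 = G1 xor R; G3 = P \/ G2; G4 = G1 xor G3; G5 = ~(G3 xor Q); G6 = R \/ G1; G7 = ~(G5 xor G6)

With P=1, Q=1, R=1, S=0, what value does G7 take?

G1 = 1 xor 1 = 0
G2 = 0 xor 1 = 1
G3 = 1 \/ 1 = 1
G5 = ~(1 xor 1) = 1
G6 = 1 \/ 0 = 1
G7 = ~(1 xor 1) = 1

1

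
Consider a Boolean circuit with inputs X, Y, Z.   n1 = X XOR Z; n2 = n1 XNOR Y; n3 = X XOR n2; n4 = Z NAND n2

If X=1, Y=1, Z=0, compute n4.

n1 = 1 XOR 0 = 1
n2 = 1 XNOR 1 = 1
n4 = 0 NAND 1 = 1

1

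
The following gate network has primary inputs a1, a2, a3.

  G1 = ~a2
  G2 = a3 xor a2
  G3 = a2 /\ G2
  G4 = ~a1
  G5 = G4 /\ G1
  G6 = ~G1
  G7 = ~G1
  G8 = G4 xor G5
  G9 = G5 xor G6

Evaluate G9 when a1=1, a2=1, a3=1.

1

G1 = ~1 = 0
G4 = ~1 = 0
G5 = 0 /\ 0 = 0
G6 = ~0 = 1
G9 = 0 xor 1 = 1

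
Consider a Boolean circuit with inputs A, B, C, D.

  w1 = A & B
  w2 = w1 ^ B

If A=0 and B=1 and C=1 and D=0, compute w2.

w1 = 0 & 1 = 0
w2 = 0 ^ 1 = 1

1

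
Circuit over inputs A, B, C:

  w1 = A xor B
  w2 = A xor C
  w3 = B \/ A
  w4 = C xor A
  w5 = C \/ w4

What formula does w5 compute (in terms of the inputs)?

w4 = C xor A
w5 = C \/ w4 = C \/ (C xor A)

C \/ (C xor A)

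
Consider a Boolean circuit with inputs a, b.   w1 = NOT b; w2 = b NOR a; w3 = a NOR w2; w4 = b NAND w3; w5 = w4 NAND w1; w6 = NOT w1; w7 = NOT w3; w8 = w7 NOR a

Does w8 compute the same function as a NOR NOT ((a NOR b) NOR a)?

Yes

w2 = b NOR a
w3 = a NOR w2 = a NOR (b NOR a)
w7 = NOT w3 = NOT (a NOR (b NOR a))
w8 = w7 NOR a = NOT (a NOR (b NOR a)) NOR a
At a=0, b=0: circuit gives 0, formula gives 0.
At a=0, b=1: circuit gives 1, formula gives 1.
Agrees on all 4 inputs.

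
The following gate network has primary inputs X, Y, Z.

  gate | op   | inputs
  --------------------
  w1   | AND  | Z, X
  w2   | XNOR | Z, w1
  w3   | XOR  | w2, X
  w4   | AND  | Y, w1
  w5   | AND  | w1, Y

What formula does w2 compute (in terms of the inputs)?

Z XNOR (Z AND X)

w1 = Z AND X
w2 = Z XNOR w1 = Z XNOR (Z AND X)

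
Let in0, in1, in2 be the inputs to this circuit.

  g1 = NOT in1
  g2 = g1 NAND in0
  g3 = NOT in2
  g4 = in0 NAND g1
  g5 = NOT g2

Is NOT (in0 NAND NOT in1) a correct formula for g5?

Yes

g1 = NOT in1
g2 = g1 NAND in0 = NOT in1 NAND in0
g5 = NOT g2 = NOT (NOT in1 NAND in0)
At in0=0, in1=0, in2=0: circuit gives 0, formula gives 0.
At in0=1, in1=0, in2=0: circuit gives 1, formula gives 1.
Agrees on all 8 inputs.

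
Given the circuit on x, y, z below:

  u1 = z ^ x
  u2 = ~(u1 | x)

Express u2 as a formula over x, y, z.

u1 = z ^ x
u2 = ~(u1 | x) = ~((z ^ x) | x)

~((z ^ x) | x)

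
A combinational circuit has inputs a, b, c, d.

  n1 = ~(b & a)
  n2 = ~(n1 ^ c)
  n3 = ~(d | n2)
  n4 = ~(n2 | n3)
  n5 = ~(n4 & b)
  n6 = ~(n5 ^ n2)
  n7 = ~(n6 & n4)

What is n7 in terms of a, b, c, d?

n1 = ~(b & a)
n2 = ~(n1 ^ c) = ~((~(b & a)) ^ c)
n3 = ~(d | n2) = ~(d | (~((~(b & a)) ^ c)))
n4 = ~(n2 | n3) = ~((~((~(b & a)) ^ c)) | (~(d | (~((~(b & a)) ^ c)))))
n5 = ~(n4 & b) = ~((~((~((~(b & a)) ^ c)) | (~(d | (~((~(b & a)) ^ c)))))) & b)
n6 = ~(n5 ^ n2) = ~((~((~((~((~(b & a)) ^ c)) | (~(d | (~((~(b & a)) ^ c)))))) & b)) ^ (~((~(b & a)) ^ c)))
n7 = ~(n6 & n4) = ~((~((~((~((~((~(b & a)) ^ c)) | (~(d | (~((~(b & a)) ^ c)))))) & b)) ^ (~((~(b & a)) ^ c)))) & (~((~((~(b & a)) ^ c)) | (~(d | (~((~(b & a)) ^ c)))))))

~((~((~((~((~((~(b & a)) ^ c)) | (~(d | (~((~(b & a)) ^ c)))))) & b)) ^ (~((~(b & a)) ^ c)))) & (~((~((~(b & a)) ^ c)) | (~(d | (~((~(b & a)) ^ c)))))))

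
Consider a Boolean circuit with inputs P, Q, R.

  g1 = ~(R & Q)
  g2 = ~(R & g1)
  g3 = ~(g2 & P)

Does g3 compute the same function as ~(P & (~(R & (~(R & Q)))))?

g1 = ~(R & Q)
g2 = ~(R & g1) = ~(R & (~(R & Q)))
g3 = ~(g2 & P) = ~((~(R & (~(R & Q)))) & P)
At P=1, Q=0, R=0: circuit gives 0, formula gives 0.
At P=0, Q=0, R=0: circuit gives 1, formula gives 1.
Agrees on all 8 inputs.

Yes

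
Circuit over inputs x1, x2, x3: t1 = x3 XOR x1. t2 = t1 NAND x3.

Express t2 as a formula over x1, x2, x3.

(x3 XOR x1) NAND x3

t1 = x3 XOR x1
t2 = t1 NAND x3 = (x3 XOR x1) NAND x3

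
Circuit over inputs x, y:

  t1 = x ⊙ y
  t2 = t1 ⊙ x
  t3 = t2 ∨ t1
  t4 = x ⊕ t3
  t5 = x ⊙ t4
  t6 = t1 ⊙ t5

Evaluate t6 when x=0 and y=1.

1

t1 = 0 ⊙ 1 = 0
t2 = 0 ⊙ 0 = 1
t3 = 1 ∨ 0 = 1
t4 = 0 ⊕ 1 = 1
t5 = 0 ⊙ 1 = 0
t6 = 0 ⊙ 0 = 1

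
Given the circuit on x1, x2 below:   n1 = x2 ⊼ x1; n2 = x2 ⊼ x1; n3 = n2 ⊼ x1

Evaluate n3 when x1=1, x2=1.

n2 = 1 ⊼ 1 = 0
n3 = 0 ⊼ 1 = 1

1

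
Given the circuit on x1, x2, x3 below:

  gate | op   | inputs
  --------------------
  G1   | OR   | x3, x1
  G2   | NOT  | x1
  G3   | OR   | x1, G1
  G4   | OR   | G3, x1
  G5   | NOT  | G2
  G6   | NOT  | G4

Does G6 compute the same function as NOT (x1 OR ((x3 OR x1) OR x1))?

G1 = x3 OR x1
G3 = x1 OR G1 = x1 OR (x3 OR x1)
G4 = G3 OR x1 = (x1 OR (x3 OR x1)) OR x1
G6 = NOT G4 = NOT ((x1 OR (x3 OR x1)) OR x1)
At x1=0, x2=0, x3=1: circuit gives 0, formula gives 0.
At x1=0, x2=0, x3=0: circuit gives 1, formula gives 1.
Agrees on all 8 inputs.

Yes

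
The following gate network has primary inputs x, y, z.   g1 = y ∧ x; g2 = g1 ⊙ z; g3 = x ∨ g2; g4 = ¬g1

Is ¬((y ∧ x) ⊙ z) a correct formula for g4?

g1 = y ∧ x
g4 = ¬g1 = ¬(y ∧ x)
At x=0, y=0, z=0: circuit gives 1, formula gives 0.

No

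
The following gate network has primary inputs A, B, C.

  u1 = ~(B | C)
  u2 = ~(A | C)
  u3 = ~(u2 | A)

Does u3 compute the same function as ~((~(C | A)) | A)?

u2 = ~(A | C)
u3 = ~(u2 | A) = ~((~(A | C)) | A)
At A=0, B=0, C=0: circuit gives 0, formula gives 0.
At A=0, B=0, C=1: circuit gives 1, formula gives 1.
Agrees on all 8 inputs.

Yes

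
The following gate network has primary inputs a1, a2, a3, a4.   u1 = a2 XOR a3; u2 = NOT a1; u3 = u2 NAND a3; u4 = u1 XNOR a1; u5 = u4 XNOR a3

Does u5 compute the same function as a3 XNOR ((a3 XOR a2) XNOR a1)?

Yes

u1 = a2 XOR a3
u4 = u1 XNOR a1 = (a2 XOR a3) XNOR a1
u5 = u4 XNOR a3 = ((a2 XOR a3) XNOR a1) XNOR a3
At a1=0, a2=0, a3=0, a4=0: circuit gives 0, formula gives 0.
At a1=0, a2=1, a3=0, a4=0: circuit gives 1, formula gives 1.
Agrees on all 16 inputs.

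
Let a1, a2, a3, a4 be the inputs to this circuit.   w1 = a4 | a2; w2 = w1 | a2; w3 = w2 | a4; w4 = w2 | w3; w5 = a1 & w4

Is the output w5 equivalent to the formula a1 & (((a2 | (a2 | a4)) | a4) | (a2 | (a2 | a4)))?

w1 = a4 | a2
w2 = w1 | a2 = (a4 | a2) | a2
w3 = w2 | a4 = ((a4 | a2) | a2) | a4
w4 = w2 | w3 = ((a4 | a2) | a2) | (((a4 | a2) | a2) | a4)
w5 = a1 & w4 = a1 & (((a4 | a2) | a2) | (((a4 | a2) | a2) | a4))
At a1=0, a2=0, a3=0, a4=0: circuit gives 0, formula gives 0.
At a1=1, a2=0, a3=0, a4=1: circuit gives 1, formula gives 1.
Agrees on all 16 inputs.

Yes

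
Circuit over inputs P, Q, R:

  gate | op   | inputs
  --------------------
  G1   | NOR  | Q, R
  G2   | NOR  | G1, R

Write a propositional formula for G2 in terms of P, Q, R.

(Q NOR R) NOR R

G1 = Q NOR R
G2 = G1 NOR R = (Q NOR R) NOR R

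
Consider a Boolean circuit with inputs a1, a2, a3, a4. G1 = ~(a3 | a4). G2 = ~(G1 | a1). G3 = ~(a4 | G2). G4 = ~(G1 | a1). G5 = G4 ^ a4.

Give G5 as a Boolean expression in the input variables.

G1 = ~(a3 | a4)
G4 = ~(G1 | a1) = ~((~(a3 | a4)) | a1)
G5 = G4 ^ a4 = (~((~(a3 | a4)) | a1)) ^ a4

(~((~(a3 | a4)) | a1)) ^ a4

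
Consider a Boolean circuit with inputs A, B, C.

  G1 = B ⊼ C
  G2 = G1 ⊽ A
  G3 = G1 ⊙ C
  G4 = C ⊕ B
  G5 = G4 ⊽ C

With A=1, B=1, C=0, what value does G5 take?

0

G4 = 0 ⊕ 1 = 1
G5 = 1 ⊽ 0 = 0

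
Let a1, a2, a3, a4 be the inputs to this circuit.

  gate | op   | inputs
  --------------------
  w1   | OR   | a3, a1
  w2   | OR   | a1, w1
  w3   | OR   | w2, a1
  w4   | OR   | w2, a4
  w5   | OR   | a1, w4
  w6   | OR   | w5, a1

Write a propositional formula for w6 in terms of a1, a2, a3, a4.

(a1 OR ((a1 OR (a3 OR a1)) OR a4)) OR a1

w1 = a3 OR a1
w2 = a1 OR w1 = a1 OR (a3 OR a1)
w4 = w2 OR a4 = (a1 OR (a3 OR a1)) OR a4
w5 = a1 OR w4 = a1 OR ((a1 OR (a3 OR a1)) OR a4)
w6 = w5 OR a1 = (a1 OR ((a1 OR (a3 OR a1)) OR a4)) OR a1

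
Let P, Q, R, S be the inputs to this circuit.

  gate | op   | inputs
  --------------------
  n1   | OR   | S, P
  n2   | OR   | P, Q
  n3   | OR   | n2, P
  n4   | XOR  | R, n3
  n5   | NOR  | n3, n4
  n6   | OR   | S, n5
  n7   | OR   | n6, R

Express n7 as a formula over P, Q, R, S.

(S OR (((P OR Q) OR P) NOR (R XOR ((P OR Q) OR P)))) OR R

n2 = P OR Q
n3 = n2 OR P = (P OR Q) OR P
n4 = R XOR n3 = R XOR ((P OR Q) OR P)
n5 = n3 NOR n4 = ((P OR Q) OR P) NOR (R XOR ((P OR Q) OR P))
n6 = S OR n5 = S OR (((P OR Q) OR P) NOR (R XOR ((P OR Q) OR P)))
n7 = n6 OR R = (S OR (((P OR Q) OR P) NOR (R XOR ((P OR Q) OR P)))) OR R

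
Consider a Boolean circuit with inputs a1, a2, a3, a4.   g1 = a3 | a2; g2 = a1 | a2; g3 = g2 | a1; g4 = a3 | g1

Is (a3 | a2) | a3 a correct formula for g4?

g1 = a3 | a2
g4 = a3 | g1 = a3 | (a3 | a2)
At a1=0, a2=0, a3=0, a4=0: circuit gives 0, formula gives 0.
At a1=0, a2=0, a3=1, a4=0: circuit gives 1, formula gives 1.
Agrees on all 16 inputs.

Yes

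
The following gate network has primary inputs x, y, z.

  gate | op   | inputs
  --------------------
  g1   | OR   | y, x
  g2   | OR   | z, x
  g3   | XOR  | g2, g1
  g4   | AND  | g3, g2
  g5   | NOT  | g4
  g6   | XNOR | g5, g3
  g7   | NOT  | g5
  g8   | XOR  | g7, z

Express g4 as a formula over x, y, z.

g1 = y OR x
g2 = z OR x
g3 = g2 XOR g1 = (z OR x) XOR (y OR x)
g4 = g3 AND g2 = ((z OR x) XOR (y OR x)) AND (z OR x)

((z OR x) XOR (y OR x)) AND (z OR x)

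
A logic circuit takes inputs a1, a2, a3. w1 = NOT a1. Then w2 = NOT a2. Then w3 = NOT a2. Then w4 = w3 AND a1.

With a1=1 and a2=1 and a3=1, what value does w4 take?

0

w3 = NOT 1 = 0
w4 = 0 AND 1 = 0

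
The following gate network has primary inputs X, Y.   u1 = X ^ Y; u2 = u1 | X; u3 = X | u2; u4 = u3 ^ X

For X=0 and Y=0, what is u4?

u1 = 0 ^ 0 = 0
u2 = 0 | 0 = 0
u3 = 0 | 0 = 0
u4 = 0 ^ 0 = 0

0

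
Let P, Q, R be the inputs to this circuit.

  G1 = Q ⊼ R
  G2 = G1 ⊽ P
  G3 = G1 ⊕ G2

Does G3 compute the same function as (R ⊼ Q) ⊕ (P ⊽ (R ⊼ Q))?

Yes

G1 = Q ⊼ R
G2 = G1 ⊽ P = (Q ⊼ R) ⊽ P
G3 = G1 ⊕ G2 = (Q ⊼ R) ⊕ ((Q ⊼ R) ⊽ P)
At P=1, Q=1, R=1: circuit gives 0, formula gives 0.
At P=0, Q=0, R=0: circuit gives 1, formula gives 1.
Agrees on all 8 inputs.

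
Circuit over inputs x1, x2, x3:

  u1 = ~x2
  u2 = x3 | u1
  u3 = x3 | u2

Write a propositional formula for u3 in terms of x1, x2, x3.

x3 | (x3 | ~x2)

u1 = ~x2
u2 = x3 | u1 = x3 | ~x2
u3 = x3 | u2 = x3 | (x3 | ~x2)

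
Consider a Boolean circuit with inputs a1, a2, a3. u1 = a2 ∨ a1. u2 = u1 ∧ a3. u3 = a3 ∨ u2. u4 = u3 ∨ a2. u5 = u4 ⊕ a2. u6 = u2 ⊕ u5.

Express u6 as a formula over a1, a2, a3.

((a2 ∨ a1) ∧ a3) ⊕ (((a3 ∨ ((a2 ∨ a1) ∧ a3)) ∨ a2) ⊕ a2)

u1 = a2 ∨ a1
u2 = u1 ∧ a3 = (a2 ∨ a1) ∧ a3
u3 = a3 ∨ u2 = a3 ∨ ((a2 ∨ a1) ∧ a3)
u4 = u3 ∨ a2 = (a3 ∨ ((a2 ∨ a1) ∧ a3)) ∨ a2
u5 = u4 ⊕ a2 = ((a3 ∨ ((a2 ∨ a1) ∧ a3)) ∨ a2) ⊕ a2
u6 = u2 ⊕ u5 = ((a2 ∨ a1) ∧ a3) ⊕ (((a3 ∨ ((a2 ∨ a1) ∧ a3)) ∨ a2) ⊕ a2)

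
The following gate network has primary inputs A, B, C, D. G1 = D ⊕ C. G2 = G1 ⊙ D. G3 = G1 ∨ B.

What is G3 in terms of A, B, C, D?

G1 = D ⊕ C
G3 = G1 ∨ B = (D ⊕ C) ∨ B

(D ⊕ C) ∨ B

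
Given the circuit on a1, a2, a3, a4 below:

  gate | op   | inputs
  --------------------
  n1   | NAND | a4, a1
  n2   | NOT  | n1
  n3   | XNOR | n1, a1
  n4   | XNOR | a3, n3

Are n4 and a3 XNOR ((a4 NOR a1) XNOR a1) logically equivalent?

No

n1 = a4 NAND a1
n3 = n1 XNOR a1 = (a4 NAND a1) XNOR a1
n4 = a3 XNOR n3 = a3 XNOR ((a4 NAND a1) XNOR a1)
At a1=0, a2=0, a3=0, a4=1: circuit gives 1, formula gives 0.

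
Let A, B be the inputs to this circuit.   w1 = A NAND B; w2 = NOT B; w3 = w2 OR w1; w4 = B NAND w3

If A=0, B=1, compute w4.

0

w1 = 0 NAND 1 = 1
w2 = NOT 1 = 0
w3 = 0 OR 1 = 1
w4 = 1 NAND 1 = 0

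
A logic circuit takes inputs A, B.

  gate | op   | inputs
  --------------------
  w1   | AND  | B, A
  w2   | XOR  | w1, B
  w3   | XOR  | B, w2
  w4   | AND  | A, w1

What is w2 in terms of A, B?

(B AND A) XOR B

w1 = B AND A
w2 = w1 XOR B = (B AND A) XOR B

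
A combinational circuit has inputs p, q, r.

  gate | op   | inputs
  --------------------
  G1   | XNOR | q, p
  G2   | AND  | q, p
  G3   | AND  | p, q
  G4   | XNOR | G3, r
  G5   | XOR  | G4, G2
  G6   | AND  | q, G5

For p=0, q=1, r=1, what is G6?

0

G2 = 1 AND 0 = 0
G3 = 0 AND 1 = 0
G4 = 0 XNOR 1 = 0
G5 = 0 XOR 0 = 0
G6 = 1 AND 0 = 0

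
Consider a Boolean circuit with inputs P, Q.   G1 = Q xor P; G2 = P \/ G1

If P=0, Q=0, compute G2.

G1 = 0 xor 0 = 0
G2 = 0 \/ 0 = 0

0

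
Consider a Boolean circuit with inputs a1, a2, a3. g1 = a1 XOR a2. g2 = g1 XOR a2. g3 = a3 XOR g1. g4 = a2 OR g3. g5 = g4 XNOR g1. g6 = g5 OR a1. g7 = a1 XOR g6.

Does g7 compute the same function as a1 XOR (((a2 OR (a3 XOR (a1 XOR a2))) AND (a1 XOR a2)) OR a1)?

g1 = a1 XOR a2
g3 = a3 XOR g1 = a3 XOR (a1 XOR a2)
g4 = a2 OR g3 = a2 OR (a3 XOR (a1 XOR a2))
g5 = g4 XNOR g1 = (a2 OR (a3 XOR (a1 XOR a2))) XNOR (a1 XOR a2)
g6 = g5 OR a1 = ((a2 OR (a3 XOR (a1 XOR a2))) XNOR (a1 XOR a2)) OR a1
g7 = a1 XOR g6 = a1 XOR (((a2 OR (a3 XOR (a1 XOR a2))) XNOR (a1 XOR a2)) OR a1)
At a1=0, a2=0, a3=0: circuit gives 1, formula gives 0.

No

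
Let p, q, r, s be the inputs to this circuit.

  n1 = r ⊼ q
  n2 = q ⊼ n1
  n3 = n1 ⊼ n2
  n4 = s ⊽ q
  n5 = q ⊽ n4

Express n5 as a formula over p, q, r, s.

n4 = s ⊽ q
n5 = q ⊽ n4 = q ⊽ (s ⊽ q)

q ⊽ (s ⊽ q)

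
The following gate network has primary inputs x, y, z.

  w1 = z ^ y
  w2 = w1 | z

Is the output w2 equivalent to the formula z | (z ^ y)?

w1 = z ^ y
w2 = w1 | z = (z ^ y) | z
At x=0, y=0, z=0: circuit gives 0, formula gives 0.
At x=0, y=0, z=1: circuit gives 1, formula gives 1.
Agrees on all 8 inputs.

Yes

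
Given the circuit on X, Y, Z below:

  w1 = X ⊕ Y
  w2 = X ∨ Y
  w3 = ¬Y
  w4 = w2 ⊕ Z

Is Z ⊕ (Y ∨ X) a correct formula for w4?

w2 = X ∨ Y
w4 = w2 ⊕ Z = (X ∨ Y) ⊕ Z
At X=0, Y=0, Z=0: circuit gives 0, formula gives 0.
At X=0, Y=0, Z=1: circuit gives 1, formula gives 1.
Agrees on all 8 inputs.

Yes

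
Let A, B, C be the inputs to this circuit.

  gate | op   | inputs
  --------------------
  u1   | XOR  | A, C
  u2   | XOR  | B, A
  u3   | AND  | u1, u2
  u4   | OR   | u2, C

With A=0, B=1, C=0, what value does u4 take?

u2 = 1 XOR 0 = 1
u4 = 1 OR 0 = 1

1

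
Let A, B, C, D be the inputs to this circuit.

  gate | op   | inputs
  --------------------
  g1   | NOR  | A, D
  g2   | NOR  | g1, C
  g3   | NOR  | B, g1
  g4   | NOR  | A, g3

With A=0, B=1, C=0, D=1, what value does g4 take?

g1 = 0 NOR 1 = 0
g3 = 1 NOR 0 = 0
g4 = 0 NOR 0 = 1

1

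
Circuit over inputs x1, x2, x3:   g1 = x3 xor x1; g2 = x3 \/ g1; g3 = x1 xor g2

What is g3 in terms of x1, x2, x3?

x1 xor (x3 \/ (x3 xor x1))

g1 = x3 xor x1
g2 = x3 \/ g1 = x3 \/ (x3 xor x1)
g3 = x1 xor g2 = x1 xor (x3 \/ (x3 xor x1))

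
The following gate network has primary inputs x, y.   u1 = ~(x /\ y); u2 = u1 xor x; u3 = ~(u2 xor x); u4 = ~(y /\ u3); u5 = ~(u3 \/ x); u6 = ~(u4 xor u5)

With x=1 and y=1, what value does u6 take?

u1 = ~(1 /\ 1) = 0
u2 = 0 xor 1 = 1
u3 = ~(1 xor 1) = 1
u4 = ~(1 /\ 1) = 0
u5 = ~(1 \/ 1) = 0
u6 = ~(0 xor 0) = 1

1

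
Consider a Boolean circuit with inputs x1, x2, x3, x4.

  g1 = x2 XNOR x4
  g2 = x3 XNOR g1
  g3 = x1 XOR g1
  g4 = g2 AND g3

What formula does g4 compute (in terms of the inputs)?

g1 = x2 XNOR x4
g2 = x3 XNOR g1 = x3 XNOR (x2 XNOR x4)
g3 = x1 XOR g1 = x1 XOR (x2 XNOR x4)
g4 = g2 AND g3 = (x3 XNOR (x2 XNOR x4)) AND (x1 XOR (x2 XNOR x4))

(x3 XNOR (x2 XNOR x4)) AND (x1 XOR (x2 XNOR x4))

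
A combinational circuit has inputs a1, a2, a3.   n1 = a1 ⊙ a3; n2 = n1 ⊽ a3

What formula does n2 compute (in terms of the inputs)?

n1 = a1 ⊙ a3
n2 = n1 ⊽ a3 = (a1 ⊙ a3) ⊽ a3

(a1 ⊙ a3) ⊽ a3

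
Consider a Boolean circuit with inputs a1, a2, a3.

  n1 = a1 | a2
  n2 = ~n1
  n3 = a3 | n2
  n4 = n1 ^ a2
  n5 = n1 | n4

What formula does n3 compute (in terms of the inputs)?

a3 | ~(a1 | a2)

n1 = a1 | a2
n2 = ~n1 = ~(a1 | a2)
n3 = a3 | n2 = a3 | ~(a1 | a2)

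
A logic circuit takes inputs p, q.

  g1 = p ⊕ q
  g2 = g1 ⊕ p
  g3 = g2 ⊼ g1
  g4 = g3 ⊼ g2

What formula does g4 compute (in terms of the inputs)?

g1 = p ⊕ q
g2 = g1 ⊕ p = (p ⊕ q) ⊕ p
g3 = g2 ⊼ g1 = ((p ⊕ q) ⊕ p) ⊼ (p ⊕ q)
g4 = g3 ⊼ g2 = (((p ⊕ q) ⊕ p) ⊼ (p ⊕ q)) ⊼ ((p ⊕ q) ⊕ p)

(((p ⊕ q) ⊕ p) ⊼ (p ⊕ q)) ⊼ ((p ⊕ q) ⊕ p)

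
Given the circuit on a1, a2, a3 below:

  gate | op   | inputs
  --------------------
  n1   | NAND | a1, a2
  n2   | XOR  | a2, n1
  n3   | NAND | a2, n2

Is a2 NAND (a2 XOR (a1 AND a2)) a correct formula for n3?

No

n1 = a1 NAND a2
n2 = a2 XOR n1 = a2 XOR (a1 NAND a2)
n3 = a2 NAND n2 = a2 NAND (a2 XOR (a1 NAND a2))
At a1=0, a2=1, a3=0: circuit gives 1, formula gives 0.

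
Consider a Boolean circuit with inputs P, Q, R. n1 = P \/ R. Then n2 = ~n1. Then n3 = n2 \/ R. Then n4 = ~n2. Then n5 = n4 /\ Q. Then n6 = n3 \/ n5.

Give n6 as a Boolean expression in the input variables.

n1 = P \/ R
n2 = ~n1 = ~(P \/ R)
n3 = n2 \/ R = ~(P \/ R) \/ R
n4 = ~n2 = ~~(P \/ R)
n5 = n4 /\ Q = ~~(P \/ R) /\ Q
n6 = n3 \/ n5 = (~(P \/ R) \/ R) \/ (~~(P \/ R) /\ Q)

(~(P \/ R) \/ R) \/ (~~(P \/ R) /\ Q)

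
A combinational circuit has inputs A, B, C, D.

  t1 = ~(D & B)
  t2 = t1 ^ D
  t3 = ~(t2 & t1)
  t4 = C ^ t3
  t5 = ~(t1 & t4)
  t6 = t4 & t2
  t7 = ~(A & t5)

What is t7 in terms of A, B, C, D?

t1 = ~(D & B)
t2 = t1 ^ D = (~(D & B)) ^ D
t3 = ~(t2 & t1) = ~(((~(D & B)) ^ D) & (~(D & B)))
t4 = C ^ t3 = C ^ (~(((~(D & B)) ^ D) & (~(D & B))))
t5 = ~(t1 & t4) = ~((~(D & B)) & (C ^ (~(((~(D & B)) ^ D) & (~(D & B))))))
t7 = ~(A & t5) = ~(A & (~((~(D & B)) & (C ^ (~(((~(D & B)) ^ D) & (~(D & B))))))))

~(A & (~((~(D & B)) & (C ^ (~(((~(D & B)) ^ D) & (~(D & B))))))))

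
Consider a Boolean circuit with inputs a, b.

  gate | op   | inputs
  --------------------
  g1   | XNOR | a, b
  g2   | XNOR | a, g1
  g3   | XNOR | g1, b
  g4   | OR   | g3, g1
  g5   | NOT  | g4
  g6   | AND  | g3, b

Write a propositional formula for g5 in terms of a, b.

NOT (((a XNOR b) XNOR b) OR (a XNOR b))

g1 = a XNOR b
g3 = g1 XNOR b = (a XNOR b) XNOR b
g4 = g3 OR g1 = ((a XNOR b) XNOR b) OR (a XNOR b)
g5 = NOT g4 = NOT (((a XNOR b) XNOR b) OR (a XNOR b))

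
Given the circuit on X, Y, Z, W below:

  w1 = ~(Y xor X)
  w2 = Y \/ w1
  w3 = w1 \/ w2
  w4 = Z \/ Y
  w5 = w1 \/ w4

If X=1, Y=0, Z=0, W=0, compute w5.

0

w1 = ~(0 xor 1) = 0
w4 = 0 \/ 0 = 0
w5 = 0 \/ 0 = 0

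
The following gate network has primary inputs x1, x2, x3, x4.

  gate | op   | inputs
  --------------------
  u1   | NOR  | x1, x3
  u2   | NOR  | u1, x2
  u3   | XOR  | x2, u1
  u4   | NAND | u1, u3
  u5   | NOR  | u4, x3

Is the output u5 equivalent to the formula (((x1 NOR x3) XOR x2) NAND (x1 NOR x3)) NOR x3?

u1 = x1 NOR x3
u3 = x2 XOR u1 = x2 XOR (x1 NOR x3)
u4 = u1 NAND u3 = (x1 NOR x3) NAND (x2 XOR (x1 NOR x3))
u5 = u4 NOR x3 = ((x1 NOR x3) NAND (x2 XOR (x1 NOR x3))) NOR x3
At x1=0, x2=0, x3=1, x4=0: circuit gives 0, formula gives 0.
At x1=0, x2=0, x3=0, x4=0: circuit gives 1, formula gives 1.
Agrees on all 16 inputs.

Yes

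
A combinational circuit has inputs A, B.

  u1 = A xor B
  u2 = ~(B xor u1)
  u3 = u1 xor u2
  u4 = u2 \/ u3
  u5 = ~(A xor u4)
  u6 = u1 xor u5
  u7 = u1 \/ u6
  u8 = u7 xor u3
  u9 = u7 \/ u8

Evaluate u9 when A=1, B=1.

0

u1 = 1 xor 1 = 0
u2 = ~(1 xor 0) = 0
u3 = 0 xor 0 = 0
u4 = 0 \/ 0 = 0
u5 = ~(1 xor 0) = 0
u6 = 0 xor 0 = 0
u7 = 0 \/ 0 = 0
u8 = 0 xor 0 = 0
u9 = 0 \/ 0 = 0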